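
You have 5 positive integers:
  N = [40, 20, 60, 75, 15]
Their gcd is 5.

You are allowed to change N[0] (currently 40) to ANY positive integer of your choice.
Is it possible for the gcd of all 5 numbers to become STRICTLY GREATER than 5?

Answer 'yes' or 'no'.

Answer: no

Derivation:
Current gcd = 5
gcd of all OTHER numbers (without N[0]=40): gcd([20, 60, 75, 15]) = 5
The new gcd after any change is gcd(5, new_value).
This can be at most 5.
Since 5 = old gcd 5, the gcd can only stay the same or decrease.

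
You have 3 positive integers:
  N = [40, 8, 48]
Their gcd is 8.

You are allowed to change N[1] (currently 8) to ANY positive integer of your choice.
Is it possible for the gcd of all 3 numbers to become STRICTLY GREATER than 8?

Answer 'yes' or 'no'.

Current gcd = 8
gcd of all OTHER numbers (without N[1]=8): gcd([40, 48]) = 8
The new gcd after any change is gcd(8, new_value).
This can be at most 8.
Since 8 = old gcd 8, the gcd can only stay the same or decrease.

Answer: no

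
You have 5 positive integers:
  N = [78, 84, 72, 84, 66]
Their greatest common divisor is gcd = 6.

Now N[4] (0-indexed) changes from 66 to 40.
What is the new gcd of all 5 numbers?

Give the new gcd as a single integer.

Numbers: [78, 84, 72, 84, 66], gcd = 6
Change: index 4, 66 -> 40
gcd of the OTHER numbers (without index 4): gcd([78, 84, 72, 84]) = 6
New gcd = gcd(g_others, new_val) = gcd(6, 40) = 2

Answer: 2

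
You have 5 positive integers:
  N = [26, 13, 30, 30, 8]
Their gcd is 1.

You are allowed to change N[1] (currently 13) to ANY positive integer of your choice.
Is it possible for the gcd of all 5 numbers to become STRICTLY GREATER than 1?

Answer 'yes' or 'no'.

Answer: yes

Derivation:
Current gcd = 1
gcd of all OTHER numbers (without N[1]=13): gcd([26, 30, 30, 8]) = 2
The new gcd after any change is gcd(2, new_value).
This can be at most 2.
Since 2 > old gcd 1, the gcd CAN increase (e.g., set N[1] = 2).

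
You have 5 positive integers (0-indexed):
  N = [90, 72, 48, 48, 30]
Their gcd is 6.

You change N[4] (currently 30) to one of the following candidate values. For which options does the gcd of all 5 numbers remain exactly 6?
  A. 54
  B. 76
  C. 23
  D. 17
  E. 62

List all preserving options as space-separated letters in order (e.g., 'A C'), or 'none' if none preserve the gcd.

Old gcd = 6; gcd of others (without N[4]) = 6
New gcd for candidate v: gcd(6, v). Preserves old gcd iff gcd(6, v) = 6.
  Option A: v=54, gcd(6,54)=6 -> preserves
  Option B: v=76, gcd(6,76)=2 -> changes
  Option C: v=23, gcd(6,23)=1 -> changes
  Option D: v=17, gcd(6,17)=1 -> changes
  Option E: v=62, gcd(6,62)=2 -> changes

Answer: A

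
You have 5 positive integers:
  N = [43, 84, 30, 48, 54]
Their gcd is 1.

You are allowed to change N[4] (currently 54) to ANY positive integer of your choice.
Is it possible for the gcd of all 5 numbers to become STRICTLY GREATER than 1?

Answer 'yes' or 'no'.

Current gcd = 1
gcd of all OTHER numbers (without N[4]=54): gcd([43, 84, 30, 48]) = 1
The new gcd after any change is gcd(1, new_value).
This can be at most 1.
Since 1 = old gcd 1, the gcd can only stay the same or decrease.

Answer: no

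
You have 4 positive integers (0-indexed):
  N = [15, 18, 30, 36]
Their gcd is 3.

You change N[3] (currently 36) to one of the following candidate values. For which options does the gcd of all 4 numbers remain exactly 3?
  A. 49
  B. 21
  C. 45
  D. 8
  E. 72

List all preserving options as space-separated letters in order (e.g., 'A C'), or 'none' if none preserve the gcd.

Old gcd = 3; gcd of others (without N[3]) = 3
New gcd for candidate v: gcd(3, v). Preserves old gcd iff gcd(3, v) = 3.
  Option A: v=49, gcd(3,49)=1 -> changes
  Option B: v=21, gcd(3,21)=3 -> preserves
  Option C: v=45, gcd(3,45)=3 -> preserves
  Option D: v=8, gcd(3,8)=1 -> changes
  Option E: v=72, gcd(3,72)=3 -> preserves

Answer: B C E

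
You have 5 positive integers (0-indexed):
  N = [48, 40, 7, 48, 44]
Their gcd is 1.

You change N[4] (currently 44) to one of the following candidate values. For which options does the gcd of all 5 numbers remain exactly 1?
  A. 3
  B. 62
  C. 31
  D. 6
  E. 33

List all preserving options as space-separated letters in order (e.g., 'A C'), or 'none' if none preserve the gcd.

Answer: A B C D E

Derivation:
Old gcd = 1; gcd of others (without N[4]) = 1
New gcd for candidate v: gcd(1, v). Preserves old gcd iff gcd(1, v) = 1.
  Option A: v=3, gcd(1,3)=1 -> preserves
  Option B: v=62, gcd(1,62)=1 -> preserves
  Option C: v=31, gcd(1,31)=1 -> preserves
  Option D: v=6, gcd(1,6)=1 -> preserves
  Option E: v=33, gcd(1,33)=1 -> preserves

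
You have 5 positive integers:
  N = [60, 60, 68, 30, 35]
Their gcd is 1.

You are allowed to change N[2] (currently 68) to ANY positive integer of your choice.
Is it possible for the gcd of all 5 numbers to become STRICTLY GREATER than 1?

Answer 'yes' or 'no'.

Answer: yes

Derivation:
Current gcd = 1
gcd of all OTHER numbers (without N[2]=68): gcd([60, 60, 30, 35]) = 5
The new gcd after any change is gcd(5, new_value).
This can be at most 5.
Since 5 > old gcd 1, the gcd CAN increase (e.g., set N[2] = 5).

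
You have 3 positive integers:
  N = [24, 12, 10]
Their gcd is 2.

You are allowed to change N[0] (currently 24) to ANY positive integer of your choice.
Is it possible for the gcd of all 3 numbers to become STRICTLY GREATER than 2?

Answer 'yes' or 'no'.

Current gcd = 2
gcd of all OTHER numbers (without N[0]=24): gcd([12, 10]) = 2
The new gcd after any change is gcd(2, new_value).
This can be at most 2.
Since 2 = old gcd 2, the gcd can only stay the same or decrease.

Answer: no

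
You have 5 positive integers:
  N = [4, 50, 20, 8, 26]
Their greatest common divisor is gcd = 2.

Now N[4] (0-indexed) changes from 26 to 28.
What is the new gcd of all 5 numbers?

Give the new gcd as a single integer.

Answer: 2

Derivation:
Numbers: [4, 50, 20, 8, 26], gcd = 2
Change: index 4, 26 -> 28
gcd of the OTHER numbers (without index 4): gcd([4, 50, 20, 8]) = 2
New gcd = gcd(g_others, new_val) = gcd(2, 28) = 2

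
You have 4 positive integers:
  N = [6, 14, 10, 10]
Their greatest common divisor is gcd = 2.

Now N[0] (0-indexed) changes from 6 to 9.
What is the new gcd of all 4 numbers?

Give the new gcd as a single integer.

Numbers: [6, 14, 10, 10], gcd = 2
Change: index 0, 6 -> 9
gcd of the OTHER numbers (without index 0): gcd([14, 10, 10]) = 2
New gcd = gcd(g_others, new_val) = gcd(2, 9) = 1

Answer: 1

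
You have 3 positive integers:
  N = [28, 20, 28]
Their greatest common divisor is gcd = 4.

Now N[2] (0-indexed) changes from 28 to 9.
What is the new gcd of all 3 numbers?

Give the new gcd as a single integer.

Numbers: [28, 20, 28], gcd = 4
Change: index 2, 28 -> 9
gcd of the OTHER numbers (without index 2): gcd([28, 20]) = 4
New gcd = gcd(g_others, new_val) = gcd(4, 9) = 1

Answer: 1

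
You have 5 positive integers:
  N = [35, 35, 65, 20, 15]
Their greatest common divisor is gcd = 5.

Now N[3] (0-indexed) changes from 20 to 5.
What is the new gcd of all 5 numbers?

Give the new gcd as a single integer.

Answer: 5

Derivation:
Numbers: [35, 35, 65, 20, 15], gcd = 5
Change: index 3, 20 -> 5
gcd of the OTHER numbers (without index 3): gcd([35, 35, 65, 15]) = 5
New gcd = gcd(g_others, new_val) = gcd(5, 5) = 5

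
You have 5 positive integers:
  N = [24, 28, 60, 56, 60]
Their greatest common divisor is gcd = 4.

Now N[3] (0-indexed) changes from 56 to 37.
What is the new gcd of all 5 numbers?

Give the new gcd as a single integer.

Numbers: [24, 28, 60, 56, 60], gcd = 4
Change: index 3, 56 -> 37
gcd of the OTHER numbers (without index 3): gcd([24, 28, 60, 60]) = 4
New gcd = gcd(g_others, new_val) = gcd(4, 37) = 1

Answer: 1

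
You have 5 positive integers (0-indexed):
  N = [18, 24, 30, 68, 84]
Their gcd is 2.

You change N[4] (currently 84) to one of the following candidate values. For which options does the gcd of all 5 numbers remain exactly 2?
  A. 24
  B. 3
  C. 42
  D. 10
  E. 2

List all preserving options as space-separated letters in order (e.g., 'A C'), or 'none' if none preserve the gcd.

Answer: A C D E

Derivation:
Old gcd = 2; gcd of others (without N[4]) = 2
New gcd for candidate v: gcd(2, v). Preserves old gcd iff gcd(2, v) = 2.
  Option A: v=24, gcd(2,24)=2 -> preserves
  Option B: v=3, gcd(2,3)=1 -> changes
  Option C: v=42, gcd(2,42)=2 -> preserves
  Option D: v=10, gcd(2,10)=2 -> preserves
  Option E: v=2, gcd(2,2)=2 -> preserves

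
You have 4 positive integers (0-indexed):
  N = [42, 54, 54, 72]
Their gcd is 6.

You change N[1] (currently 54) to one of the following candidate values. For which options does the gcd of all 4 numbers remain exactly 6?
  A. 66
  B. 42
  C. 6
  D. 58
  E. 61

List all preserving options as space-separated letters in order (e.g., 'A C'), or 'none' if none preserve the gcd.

Old gcd = 6; gcd of others (without N[1]) = 6
New gcd for candidate v: gcd(6, v). Preserves old gcd iff gcd(6, v) = 6.
  Option A: v=66, gcd(6,66)=6 -> preserves
  Option B: v=42, gcd(6,42)=6 -> preserves
  Option C: v=6, gcd(6,6)=6 -> preserves
  Option D: v=58, gcd(6,58)=2 -> changes
  Option E: v=61, gcd(6,61)=1 -> changes

Answer: A B C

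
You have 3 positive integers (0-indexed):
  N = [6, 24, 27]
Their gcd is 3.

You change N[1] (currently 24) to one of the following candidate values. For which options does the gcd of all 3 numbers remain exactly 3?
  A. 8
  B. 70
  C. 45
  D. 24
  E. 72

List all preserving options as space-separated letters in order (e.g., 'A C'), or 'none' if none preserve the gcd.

Answer: C D E

Derivation:
Old gcd = 3; gcd of others (without N[1]) = 3
New gcd for candidate v: gcd(3, v). Preserves old gcd iff gcd(3, v) = 3.
  Option A: v=8, gcd(3,8)=1 -> changes
  Option B: v=70, gcd(3,70)=1 -> changes
  Option C: v=45, gcd(3,45)=3 -> preserves
  Option D: v=24, gcd(3,24)=3 -> preserves
  Option E: v=72, gcd(3,72)=3 -> preserves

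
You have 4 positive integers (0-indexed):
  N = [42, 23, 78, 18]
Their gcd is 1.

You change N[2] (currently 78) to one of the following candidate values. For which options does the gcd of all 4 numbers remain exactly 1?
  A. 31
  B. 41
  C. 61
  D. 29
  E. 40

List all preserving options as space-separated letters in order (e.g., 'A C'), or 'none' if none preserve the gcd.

Old gcd = 1; gcd of others (without N[2]) = 1
New gcd for candidate v: gcd(1, v). Preserves old gcd iff gcd(1, v) = 1.
  Option A: v=31, gcd(1,31)=1 -> preserves
  Option B: v=41, gcd(1,41)=1 -> preserves
  Option C: v=61, gcd(1,61)=1 -> preserves
  Option D: v=29, gcd(1,29)=1 -> preserves
  Option E: v=40, gcd(1,40)=1 -> preserves

Answer: A B C D E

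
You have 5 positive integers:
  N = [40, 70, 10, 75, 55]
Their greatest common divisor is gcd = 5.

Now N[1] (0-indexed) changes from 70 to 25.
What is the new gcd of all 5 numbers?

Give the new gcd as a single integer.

Answer: 5

Derivation:
Numbers: [40, 70, 10, 75, 55], gcd = 5
Change: index 1, 70 -> 25
gcd of the OTHER numbers (without index 1): gcd([40, 10, 75, 55]) = 5
New gcd = gcd(g_others, new_val) = gcd(5, 25) = 5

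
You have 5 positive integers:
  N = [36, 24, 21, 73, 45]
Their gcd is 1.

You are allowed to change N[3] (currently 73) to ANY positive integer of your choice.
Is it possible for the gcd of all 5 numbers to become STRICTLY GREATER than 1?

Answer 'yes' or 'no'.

Current gcd = 1
gcd of all OTHER numbers (without N[3]=73): gcd([36, 24, 21, 45]) = 3
The new gcd after any change is gcd(3, new_value).
This can be at most 3.
Since 3 > old gcd 1, the gcd CAN increase (e.g., set N[3] = 3).

Answer: yes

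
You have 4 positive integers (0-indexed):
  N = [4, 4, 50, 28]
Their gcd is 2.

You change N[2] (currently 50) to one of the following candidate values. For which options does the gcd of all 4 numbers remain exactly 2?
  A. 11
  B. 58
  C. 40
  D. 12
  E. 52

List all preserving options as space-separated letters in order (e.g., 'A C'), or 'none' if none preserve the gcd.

Old gcd = 2; gcd of others (without N[2]) = 4
New gcd for candidate v: gcd(4, v). Preserves old gcd iff gcd(4, v) = 2.
  Option A: v=11, gcd(4,11)=1 -> changes
  Option B: v=58, gcd(4,58)=2 -> preserves
  Option C: v=40, gcd(4,40)=4 -> changes
  Option D: v=12, gcd(4,12)=4 -> changes
  Option E: v=52, gcd(4,52)=4 -> changes

Answer: B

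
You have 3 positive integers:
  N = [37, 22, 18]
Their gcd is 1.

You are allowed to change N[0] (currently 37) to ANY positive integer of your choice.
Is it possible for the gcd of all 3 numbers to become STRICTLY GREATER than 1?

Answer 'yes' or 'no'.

Answer: yes

Derivation:
Current gcd = 1
gcd of all OTHER numbers (without N[0]=37): gcd([22, 18]) = 2
The new gcd after any change is gcd(2, new_value).
This can be at most 2.
Since 2 > old gcd 1, the gcd CAN increase (e.g., set N[0] = 2).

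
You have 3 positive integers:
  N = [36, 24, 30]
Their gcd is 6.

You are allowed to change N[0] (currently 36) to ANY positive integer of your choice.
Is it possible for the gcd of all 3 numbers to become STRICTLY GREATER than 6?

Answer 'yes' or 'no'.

Current gcd = 6
gcd of all OTHER numbers (without N[0]=36): gcd([24, 30]) = 6
The new gcd after any change is gcd(6, new_value).
This can be at most 6.
Since 6 = old gcd 6, the gcd can only stay the same or decrease.

Answer: no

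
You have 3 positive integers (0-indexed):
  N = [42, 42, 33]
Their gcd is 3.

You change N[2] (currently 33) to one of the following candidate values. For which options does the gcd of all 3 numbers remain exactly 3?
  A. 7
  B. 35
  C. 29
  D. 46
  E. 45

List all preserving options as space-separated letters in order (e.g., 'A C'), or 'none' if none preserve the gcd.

Old gcd = 3; gcd of others (without N[2]) = 42
New gcd for candidate v: gcd(42, v). Preserves old gcd iff gcd(42, v) = 3.
  Option A: v=7, gcd(42,7)=7 -> changes
  Option B: v=35, gcd(42,35)=7 -> changes
  Option C: v=29, gcd(42,29)=1 -> changes
  Option D: v=46, gcd(42,46)=2 -> changes
  Option E: v=45, gcd(42,45)=3 -> preserves

Answer: E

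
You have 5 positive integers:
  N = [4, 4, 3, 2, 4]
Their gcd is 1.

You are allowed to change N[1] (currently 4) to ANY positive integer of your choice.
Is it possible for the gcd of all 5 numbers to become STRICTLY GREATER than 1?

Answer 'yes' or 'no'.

Current gcd = 1
gcd of all OTHER numbers (without N[1]=4): gcd([4, 3, 2, 4]) = 1
The new gcd after any change is gcd(1, new_value).
This can be at most 1.
Since 1 = old gcd 1, the gcd can only stay the same or decrease.

Answer: no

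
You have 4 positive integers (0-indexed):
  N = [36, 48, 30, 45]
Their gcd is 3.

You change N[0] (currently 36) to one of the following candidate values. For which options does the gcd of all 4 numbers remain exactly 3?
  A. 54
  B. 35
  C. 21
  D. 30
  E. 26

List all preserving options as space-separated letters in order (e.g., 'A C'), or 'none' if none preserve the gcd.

Old gcd = 3; gcd of others (without N[0]) = 3
New gcd for candidate v: gcd(3, v). Preserves old gcd iff gcd(3, v) = 3.
  Option A: v=54, gcd(3,54)=3 -> preserves
  Option B: v=35, gcd(3,35)=1 -> changes
  Option C: v=21, gcd(3,21)=3 -> preserves
  Option D: v=30, gcd(3,30)=3 -> preserves
  Option E: v=26, gcd(3,26)=1 -> changes

Answer: A C D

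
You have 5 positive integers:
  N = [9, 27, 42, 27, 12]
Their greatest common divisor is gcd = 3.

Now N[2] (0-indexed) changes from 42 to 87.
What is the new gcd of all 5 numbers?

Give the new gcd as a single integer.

Numbers: [9, 27, 42, 27, 12], gcd = 3
Change: index 2, 42 -> 87
gcd of the OTHER numbers (without index 2): gcd([9, 27, 27, 12]) = 3
New gcd = gcd(g_others, new_val) = gcd(3, 87) = 3

Answer: 3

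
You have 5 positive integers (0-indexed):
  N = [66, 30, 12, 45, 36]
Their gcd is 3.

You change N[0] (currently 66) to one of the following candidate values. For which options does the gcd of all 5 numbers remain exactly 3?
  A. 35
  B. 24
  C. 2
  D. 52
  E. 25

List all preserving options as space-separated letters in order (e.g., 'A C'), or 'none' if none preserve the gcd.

Old gcd = 3; gcd of others (without N[0]) = 3
New gcd for candidate v: gcd(3, v). Preserves old gcd iff gcd(3, v) = 3.
  Option A: v=35, gcd(3,35)=1 -> changes
  Option B: v=24, gcd(3,24)=3 -> preserves
  Option C: v=2, gcd(3,2)=1 -> changes
  Option D: v=52, gcd(3,52)=1 -> changes
  Option E: v=25, gcd(3,25)=1 -> changes

Answer: B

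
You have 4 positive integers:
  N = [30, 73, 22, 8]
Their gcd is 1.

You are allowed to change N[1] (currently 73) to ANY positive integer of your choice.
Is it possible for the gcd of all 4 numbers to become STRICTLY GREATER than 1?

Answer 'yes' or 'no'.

Current gcd = 1
gcd of all OTHER numbers (without N[1]=73): gcd([30, 22, 8]) = 2
The new gcd after any change is gcd(2, new_value).
This can be at most 2.
Since 2 > old gcd 1, the gcd CAN increase (e.g., set N[1] = 2).

Answer: yes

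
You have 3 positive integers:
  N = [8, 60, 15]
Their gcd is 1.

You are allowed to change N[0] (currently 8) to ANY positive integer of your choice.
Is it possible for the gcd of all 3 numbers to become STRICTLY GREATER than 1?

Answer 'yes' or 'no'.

Current gcd = 1
gcd of all OTHER numbers (without N[0]=8): gcd([60, 15]) = 15
The new gcd after any change is gcd(15, new_value).
This can be at most 15.
Since 15 > old gcd 1, the gcd CAN increase (e.g., set N[0] = 15).

Answer: yes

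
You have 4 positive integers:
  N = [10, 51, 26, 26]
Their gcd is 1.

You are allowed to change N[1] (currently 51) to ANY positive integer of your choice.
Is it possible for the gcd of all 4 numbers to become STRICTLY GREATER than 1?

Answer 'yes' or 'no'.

Current gcd = 1
gcd of all OTHER numbers (without N[1]=51): gcd([10, 26, 26]) = 2
The new gcd after any change is gcd(2, new_value).
This can be at most 2.
Since 2 > old gcd 1, the gcd CAN increase (e.g., set N[1] = 2).

Answer: yes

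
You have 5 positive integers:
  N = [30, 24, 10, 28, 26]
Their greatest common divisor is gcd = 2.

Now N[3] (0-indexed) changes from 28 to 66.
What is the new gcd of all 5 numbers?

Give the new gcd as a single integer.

Answer: 2

Derivation:
Numbers: [30, 24, 10, 28, 26], gcd = 2
Change: index 3, 28 -> 66
gcd of the OTHER numbers (without index 3): gcd([30, 24, 10, 26]) = 2
New gcd = gcd(g_others, new_val) = gcd(2, 66) = 2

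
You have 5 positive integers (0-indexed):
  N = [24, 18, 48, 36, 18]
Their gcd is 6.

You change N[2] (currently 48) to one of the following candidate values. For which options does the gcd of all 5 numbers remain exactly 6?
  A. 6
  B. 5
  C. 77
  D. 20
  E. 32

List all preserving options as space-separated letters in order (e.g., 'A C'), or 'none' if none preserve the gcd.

Old gcd = 6; gcd of others (without N[2]) = 6
New gcd for candidate v: gcd(6, v). Preserves old gcd iff gcd(6, v) = 6.
  Option A: v=6, gcd(6,6)=6 -> preserves
  Option B: v=5, gcd(6,5)=1 -> changes
  Option C: v=77, gcd(6,77)=1 -> changes
  Option D: v=20, gcd(6,20)=2 -> changes
  Option E: v=32, gcd(6,32)=2 -> changes

Answer: A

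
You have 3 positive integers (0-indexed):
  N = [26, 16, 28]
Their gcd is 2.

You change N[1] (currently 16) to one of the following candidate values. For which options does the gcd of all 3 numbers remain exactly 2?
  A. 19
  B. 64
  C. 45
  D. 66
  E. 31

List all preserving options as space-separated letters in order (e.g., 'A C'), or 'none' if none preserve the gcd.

Answer: B D

Derivation:
Old gcd = 2; gcd of others (without N[1]) = 2
New gcd for candidate v: gcd(2, v). Preserves old gcd iff gcd(2, v) = 2.
  Option A: v=19, gcd(2,19)=1 -> changes
  Option B: v=64, gcd(2,64)=2 -> preserves
  Option C: v=45, gcd(2,45)=1 -> changes
  Option D: v=66, gcd(2,66)=2 -> preserves
  Option E: v=31, gcd(2,31)=1 -> changes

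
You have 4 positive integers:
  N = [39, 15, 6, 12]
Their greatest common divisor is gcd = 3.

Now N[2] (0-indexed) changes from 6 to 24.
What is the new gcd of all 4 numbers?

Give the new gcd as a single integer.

Answer: 3

Derivation:
Numbers: [39, 15, 6, 12], gcd = 3
Change: index 2, 6 -> 24
gcd of the OTHER numbers (without index 2): gcd([39, 15, 12]) = 3
New gcd = gcd(g_others, new_val) = gcd(3, 24) = 3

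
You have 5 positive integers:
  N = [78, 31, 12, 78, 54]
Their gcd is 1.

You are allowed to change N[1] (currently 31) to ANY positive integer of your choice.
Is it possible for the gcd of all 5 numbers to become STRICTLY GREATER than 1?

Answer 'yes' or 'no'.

Current gcd = 1
gcd of all OTHER numbers (without N[1]=31): gcd([78, 12, 78, 54]) = 6
The new gcd after any change is gcd(6, new_value).
This can be at most 6.
Since 6 > old gcd 1, the gcd CAN increase (e.g., set N[1] = 6).

Answer: yes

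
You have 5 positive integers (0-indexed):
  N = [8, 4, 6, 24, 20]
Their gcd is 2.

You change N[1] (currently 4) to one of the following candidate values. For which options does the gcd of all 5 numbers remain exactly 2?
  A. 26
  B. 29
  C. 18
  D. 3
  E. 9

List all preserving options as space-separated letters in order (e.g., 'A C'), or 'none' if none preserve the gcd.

Old gcd = 2; gcd of others (without N[1]) = 2
New gcd for candidate v: gcd(2, v). Preserves old gcd iff gcd(2, v) = 2.
  Option A: v=26, gcd(2,26)=2 -> preserves
  Option B: v=29, gcd(2,29)=1 -> changes
  Option C: v=18, gcd(2,18)=2 -> preserves
  Option D: v=3, gcd(2,3)=1 -> changes
  Option E: v=9, gcd(2,9)=1 -> changes

Answer: A C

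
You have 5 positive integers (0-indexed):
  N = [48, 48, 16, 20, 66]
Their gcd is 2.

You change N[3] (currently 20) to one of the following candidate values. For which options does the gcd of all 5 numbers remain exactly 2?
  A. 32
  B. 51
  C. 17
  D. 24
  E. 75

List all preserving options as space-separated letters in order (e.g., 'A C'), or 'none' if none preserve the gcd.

Old gcd = 2; gcd of others (without N[3]) = 2
New gcd for candidate v: gcd(2, v). Preserves old gcd iff gcd(2, v) = 2.
  Option A: v=32, gcd(2,32)=2 -> preserves
  Option B: v=51, gcd(2,51)=1 -> changes
  Option C: v=17, gcd(2,17)=1 -> changes
  Option D: v=24, gcd(2,24)=2 -> preserves
  Option E: v=75, gcd(2,75)=1 -> changes

Answer: A D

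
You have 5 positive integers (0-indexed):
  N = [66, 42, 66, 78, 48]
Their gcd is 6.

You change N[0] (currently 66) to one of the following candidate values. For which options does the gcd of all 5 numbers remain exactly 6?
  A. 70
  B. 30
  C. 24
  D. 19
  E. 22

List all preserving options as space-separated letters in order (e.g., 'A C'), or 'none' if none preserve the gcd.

Old gcd = 6; gcd of others (without N[0]) = 6
New gcd for candidate v: gcd(6, v). Preserves old gcd iff gcd(6, v) = 6.
  Option A: v=70, gcd(6,70)=2 -> changes
  Option B: v=30, gcd(6,30)=6 -> preserves
  Option C: v=24, gcd(6,24)=6 -> preserves
  Option D: v=19, gcd(6,19)=1 -> changes
  Option E: v=22, gcd(6,22)=2 -> changes

Answer: B C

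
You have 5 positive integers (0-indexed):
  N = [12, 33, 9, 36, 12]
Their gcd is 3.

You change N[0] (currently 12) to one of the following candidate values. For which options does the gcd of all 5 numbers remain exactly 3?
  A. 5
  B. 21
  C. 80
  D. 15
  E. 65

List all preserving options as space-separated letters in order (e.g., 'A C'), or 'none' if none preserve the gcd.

Old gcd = 3; gcd of others (without N[0]) = 3
New gcd for candidate v: gcd(3, v). Preserves old gcd iff gcd(3, v) = 3.
  Option A: v=5, gcd(3,5)=1 -> changes
  Option B: v=21, gcd(3,21)=3 -> preserves
  Option C: v=80, gcd(3,80)=1 -> changes
  Option D: v=15, gcd(3,15)=3 -> preserves
  Option E: v=65, gcd(3,65)=1 -> changes

Answer: B D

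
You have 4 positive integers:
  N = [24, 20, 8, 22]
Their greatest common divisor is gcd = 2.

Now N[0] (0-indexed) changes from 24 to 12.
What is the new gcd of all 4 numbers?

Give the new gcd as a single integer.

Numbers: [24, 20, 8, 22], gcd = 2
Change: index 0, 24 -> 12
gcd of the OTHER numbers (without index 0): gcd([20, 8, 22]) = 2
New gcd = gcd(g_others, new_val) = gcd(2, 12) = 2

Answer: 2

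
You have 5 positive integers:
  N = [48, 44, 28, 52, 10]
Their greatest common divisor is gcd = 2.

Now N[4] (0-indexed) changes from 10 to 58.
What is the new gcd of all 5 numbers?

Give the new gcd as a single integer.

Numbers: [48, 44, 28, 52, 10], gcd = 2
Change: index 4, 10 -> 58
gcd of the OTHER numbers (without index 4): gcd([48, 44, 28, 52]) = 4
New gcd = gcd(g_others, new_val) = gcd(4, 58) = 2

Answer: 2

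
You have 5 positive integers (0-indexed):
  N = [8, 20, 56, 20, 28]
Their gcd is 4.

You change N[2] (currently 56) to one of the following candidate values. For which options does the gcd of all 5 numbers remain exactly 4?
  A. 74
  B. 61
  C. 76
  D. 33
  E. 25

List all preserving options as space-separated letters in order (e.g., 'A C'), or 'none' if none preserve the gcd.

Old gcd = 4; gcd of others (without N[2]) = 4
New gcd for candidate v: gcd(4, v). Preserves old gcd iff gcd(4, v) = 4.
  Option A: v=74, gcd(4,74)=2 -> changes
  Option B: v=61, gcd(4,61)=1 -> changes
  Option C: v=76, gcd(4,76)=4 -> preserves
  Option D: v=33, gcd(4,33)=1 -> changes
  Option E: v=25, gcd(4,25)=1 -> changes

Answer: C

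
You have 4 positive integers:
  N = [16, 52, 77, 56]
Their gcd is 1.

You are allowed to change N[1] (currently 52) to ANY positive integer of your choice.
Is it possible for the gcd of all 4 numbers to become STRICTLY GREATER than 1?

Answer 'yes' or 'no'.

Answer: no

Derivation:
Current gcd = 1
gcd of all OTHER numbers (without N[1]=52): gcd([16, 77, 56]) = 1
The new gcd after any change is gcd(1, new_value).
This can be at most 1.
Since 1 = old gcd 1, the gcd can only stay the same or decrease.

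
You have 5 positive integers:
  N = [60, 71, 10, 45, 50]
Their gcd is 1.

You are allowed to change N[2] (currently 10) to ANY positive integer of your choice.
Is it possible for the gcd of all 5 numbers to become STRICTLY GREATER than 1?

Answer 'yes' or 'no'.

Current gcd = 1
gcd of all OTHER numbers (without N[2]=10): gcd([60, 71, 45, 50]) = 1
The new gcd after any change is gcd(1, new_value).
This can be at most 1.
Since 1 = old gcd 1, the gcd can only stay the same or decrease.

Answer: no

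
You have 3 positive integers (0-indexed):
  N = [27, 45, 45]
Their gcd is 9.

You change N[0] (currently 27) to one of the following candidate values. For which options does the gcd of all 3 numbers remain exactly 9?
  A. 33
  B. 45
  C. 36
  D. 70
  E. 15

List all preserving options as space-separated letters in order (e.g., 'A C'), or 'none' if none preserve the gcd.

Old gcd = 9; gcd of others (without N[0]) = 45
New gcd for candidate v: gcd(45, v). Preserves old gcd iff gcd(45, v) = 9.
  Option A: v=33, gcd(45,33)=3 -> changes
  Option B: v=45, gcd(45,45)=45 -> changes
  Option C: v=36, gcd(45,36)=9 -> preserves
  Option D: v=70, gcd(45,70)=5 -> changes
  Option E: v=15, gcd(45,15)=15 -> changes

Answer: C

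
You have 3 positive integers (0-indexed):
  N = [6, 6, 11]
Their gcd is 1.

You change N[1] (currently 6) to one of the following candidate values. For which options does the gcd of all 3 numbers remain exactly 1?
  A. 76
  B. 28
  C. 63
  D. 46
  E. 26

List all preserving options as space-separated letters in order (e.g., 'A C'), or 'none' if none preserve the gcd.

Answer: A B C D E

Derivation:
Old gcd = 1; gcd of others (without N[1]) = 1
New gcd for candidate v: gcd(1, v). Preserves old gcd iff gcd(1, v) = 1.
  Option A: v=76, gcd(1,76)=1 -> preserves
  Option B: v=28, gcd(1,28)=1 -> preserves
  Option C: v=63, gcd(1,63)=1 -> preserves
  Option D: v=46, gcd(1,46)=1 -> preserves
  Option E: v=26, gcd(1,26)=1 -> preserves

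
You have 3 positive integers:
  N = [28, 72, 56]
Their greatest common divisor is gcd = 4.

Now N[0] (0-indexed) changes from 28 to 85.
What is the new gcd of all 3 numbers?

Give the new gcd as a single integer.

Numbers: [28, 72, 56], gcd = 4
Change: index 0, 28 -> 85
gcd of the OTHER numbers (without index 0): gcd([72, 56]) = 8
New gcd = gcd(g_others, new_val) = gcd(8, 85) = 1

Answer: 1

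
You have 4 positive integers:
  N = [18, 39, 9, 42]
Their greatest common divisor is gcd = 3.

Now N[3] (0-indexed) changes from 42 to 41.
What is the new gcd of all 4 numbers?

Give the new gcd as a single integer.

Numbers: [18, 39, 9, 42], gcd = 3
Change: index 3, 42 -> 41
gcd of the OTHER numbers (without index 3): gcd([18, 39, 9]) = 3
New gcd = gcd(g_others, new_val) = gcd(3, 41) = 1

Answer: 1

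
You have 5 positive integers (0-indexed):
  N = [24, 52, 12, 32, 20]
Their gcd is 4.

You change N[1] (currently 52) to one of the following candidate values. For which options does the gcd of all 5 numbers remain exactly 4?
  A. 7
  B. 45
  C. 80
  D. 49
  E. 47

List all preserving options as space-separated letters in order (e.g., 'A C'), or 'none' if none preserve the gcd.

Answer: C

Derivation:
Old gcd = 4; gcd of others (without N[1]) = 4
New gcd for candidate v: gcd(4, v). Preserves old gcd iff gcd(4, v) = 4.
  Option A: v=7, gcd(4,7)=1 -> changes
  Option B: v=45, gcd(4,45)=1 -> changes
  Option C: v=80, gcd(4,80)=4 -> preserves
  Option D: v=49, gcd(4,49)=1 -> changes
  Option E: v=47, gcd(4,47)=1 -> changes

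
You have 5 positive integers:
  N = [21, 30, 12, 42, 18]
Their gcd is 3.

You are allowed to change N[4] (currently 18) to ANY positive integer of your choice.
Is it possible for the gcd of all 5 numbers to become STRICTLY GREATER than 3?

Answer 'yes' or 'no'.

Current gcd = 3
gcd of all OTHER numbers (without N[4]=18): gcd([21, 30, 12, 42]) = 3
The new gcd after any change is gcd(3, new_value).
This can be at most 3.
Since 3 = old gcd 3, the gcd can only stay the same or decrease.

Answer: no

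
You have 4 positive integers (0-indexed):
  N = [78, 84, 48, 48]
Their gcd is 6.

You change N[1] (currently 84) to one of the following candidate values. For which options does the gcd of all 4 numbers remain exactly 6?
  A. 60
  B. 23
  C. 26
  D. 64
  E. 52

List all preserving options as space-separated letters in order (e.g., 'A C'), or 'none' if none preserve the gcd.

Answer: A

Derivation:
Old gcd = 6; gcd of others (without N[1]) = 6
New gcd for candidate v: gcd(6, v). Preserves old gcd iff gcd(6, v) = 6.
  Option A: v=60, gcd(6,60)=6 -> preserves
  Option B: v=23, gcd(6,23)=1 -> changes
  Option C: v=26, gcd(6,26)=2 -> changes
  Option D: v=64, gcd(6,64)=2 -> changes
  Option E: v=52, gcd(6,52)=2 -> changes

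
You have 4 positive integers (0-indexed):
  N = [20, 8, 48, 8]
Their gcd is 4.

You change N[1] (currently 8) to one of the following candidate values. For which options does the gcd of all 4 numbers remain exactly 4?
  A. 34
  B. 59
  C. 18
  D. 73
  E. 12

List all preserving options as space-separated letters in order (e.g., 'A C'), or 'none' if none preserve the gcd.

Answer: E

Derivation:
Old gcd = 4; gcd of others (without N[1]) = 4
New gcd for candidate v: gcd(4, v). Preserves old gcd iff gcd(4, v) = 4.
  Option A: v=34, gcd(4,34)=2 -> changes
  Option B: v=59, gcd(4,59)=1 -> changes
  Option C: v=18, gcd(4,18)=2 -> changes
  Option D: v=73, gcd(4,73)=1 -> changes
  Option E: v=12, gcd(4,12)=4 -> preserves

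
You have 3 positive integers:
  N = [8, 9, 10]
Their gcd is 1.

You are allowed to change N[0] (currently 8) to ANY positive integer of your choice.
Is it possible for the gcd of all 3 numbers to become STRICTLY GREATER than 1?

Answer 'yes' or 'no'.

Current gcd = 1
gcd of all OTHER numbers (without N[0]=8): gcd([9, 10]) = 1
The new gcd after any change is gcd(1, new_value).
This can be at most 1.
Since 1 = old gcd 1, the gcd can only stay the same or decrease.

Answer: no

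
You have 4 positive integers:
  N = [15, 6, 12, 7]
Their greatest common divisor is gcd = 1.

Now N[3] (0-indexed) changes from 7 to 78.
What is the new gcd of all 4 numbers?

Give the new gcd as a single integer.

Answer: 3

Derivation:
Numbers: [15, 6, 12, 7], gcd = 1
Change: index 3, 7 -> 78
gcd of the OTHER numbers (without index 3): gcd([15, 6, 12]) = 3
New gcd = gcd(g_others, new_val) = gcd(3, 78) = 3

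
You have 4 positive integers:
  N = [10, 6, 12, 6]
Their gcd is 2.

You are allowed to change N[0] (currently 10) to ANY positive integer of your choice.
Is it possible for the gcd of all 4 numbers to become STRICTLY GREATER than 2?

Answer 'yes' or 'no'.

Current gcd = 2
gcd of all OTHER numbers (without N[0]=10): gcd([6, 12, 6]) = 6
The new gcd after any change is gcd(6, new_value).
This can be at most 6.
Since 6 > old gcd 2, the gcd CAN increase (e.g., set N[0] = 6).

Answer: yes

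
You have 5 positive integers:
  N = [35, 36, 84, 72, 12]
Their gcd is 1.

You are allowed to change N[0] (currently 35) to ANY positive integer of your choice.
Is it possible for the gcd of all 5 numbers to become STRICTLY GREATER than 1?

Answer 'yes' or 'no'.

Answer: yes

Derivation:
Current gcd = 1
gcd of all OTHER numbers (without N[0]=35): gcd([36, 84, 72, 12]) = 12
The new gcd after any change is gcd(12, new_value).
This can be at most 12.
Since 12 > old gcd 1, the gcd CAN increase (e.g., set N[0] = 12).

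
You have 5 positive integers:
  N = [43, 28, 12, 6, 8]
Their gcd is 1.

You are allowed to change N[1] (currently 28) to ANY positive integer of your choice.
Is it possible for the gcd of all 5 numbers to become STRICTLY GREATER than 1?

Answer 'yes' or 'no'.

Answer: no

Derivation:
Current gcd = 1
gcd of all OTHER numbers (without N[1]=28): gcd([43, 12, 6, 8]) = 1
The new gcd after any change is gcd(1, new_value).
This can be at most 1.
Since 1 = old gcd 1, the gcd can only stay the same or decrease.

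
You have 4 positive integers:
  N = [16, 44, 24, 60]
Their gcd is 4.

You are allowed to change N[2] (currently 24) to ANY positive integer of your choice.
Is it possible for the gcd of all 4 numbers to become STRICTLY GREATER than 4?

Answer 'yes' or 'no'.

Answer: no

Derivation:
Current gcd = 4
gcd of all OTHER numbers (without N[2]=24): gcd([16, 44, 60]) = 4
The new gcd after any change is gcd(4, new_value).
This can be at most 4.
Since 4 = old gcd 4, the gcd can only stay the same or decrease.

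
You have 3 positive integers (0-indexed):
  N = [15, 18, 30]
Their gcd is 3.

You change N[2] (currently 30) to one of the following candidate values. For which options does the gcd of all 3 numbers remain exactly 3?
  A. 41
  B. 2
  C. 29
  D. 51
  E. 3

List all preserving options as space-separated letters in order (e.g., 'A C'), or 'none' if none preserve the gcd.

Answer: D E

Derivation:
Old gcd = 3; gcd of others (without N[2]) = 3
New gcd for candidate v: gcd(3, v). Preserves old gcd iff gcd(3, v) = 3.
  Option A: v=41, gcd(3,41)=1 -> changes
  Option B: v=2, gcd(3,2)=1 -> changes
  Option C: v=29, gcd(3,29)=1 -> changes
  Option D: v=51, gcd(3,51)=3 -> preserves
  Option E: v=3, gcd(3,3)=3 -> preserves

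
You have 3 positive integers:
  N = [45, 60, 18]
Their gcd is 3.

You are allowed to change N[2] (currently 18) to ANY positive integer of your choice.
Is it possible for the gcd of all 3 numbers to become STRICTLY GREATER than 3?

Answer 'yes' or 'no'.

Current gcd = 3
gcd of all OTHER numbers (without N[2]=18): gcd([45, 60]) = 15
The new gcd after any change is gcd(15, new_value).
This can be at most 15.
Since 15 > old gcd 3, the gcd CAN increase (e.g., set N[2] = 15).

Answer: yes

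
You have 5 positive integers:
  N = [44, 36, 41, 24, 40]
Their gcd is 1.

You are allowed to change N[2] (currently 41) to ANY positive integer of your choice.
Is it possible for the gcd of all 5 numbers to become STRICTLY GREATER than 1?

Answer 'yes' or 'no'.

Current gcd = 1
gcd of all OTHER numbers (without N[2]=41): gcd([44, 36, 24, 40]) = 4
The new gcd after any change is gcd(4, new_value).
This can be at most 4.
Since 4 > old gcd 1, the gcd CAN increase (e.g., set N[2] = 4).

Answer: yes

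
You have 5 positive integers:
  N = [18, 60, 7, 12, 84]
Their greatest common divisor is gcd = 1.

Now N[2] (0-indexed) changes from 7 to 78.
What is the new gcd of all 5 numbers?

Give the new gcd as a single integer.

Answer: 6

Derivation:
Numbers: [18, 60, 7, 12, 84], gcd = 1
Change: index 2, 7 -> 78
gcd of the OTHER numbers (without index 2): gcd([18, 60, 12, 84]) = 6
New gcd = gcd(g_others, new_val) = gcd(6, 78) = 6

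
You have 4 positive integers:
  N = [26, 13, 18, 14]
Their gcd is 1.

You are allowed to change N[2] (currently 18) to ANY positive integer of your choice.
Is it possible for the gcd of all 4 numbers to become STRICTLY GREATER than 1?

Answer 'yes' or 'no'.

Answer: no

Derivation:
Current gcd = 1
gcd of all OTHER numbers (without N[2]=18): gcd([26, 13, 14]) = 1
The new gcd after any change is gcd(1, new_value).
This can be at most 1.
Since 1 = old gcd 1, the gcd can only stay the same or decrease.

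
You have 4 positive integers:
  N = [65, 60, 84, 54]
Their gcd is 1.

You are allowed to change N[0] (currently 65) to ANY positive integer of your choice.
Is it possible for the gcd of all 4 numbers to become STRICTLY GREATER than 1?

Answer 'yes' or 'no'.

Current gcd = 1
gcd of all OTHER numbers (without N[0]=65): gcd([60, 84, 54]) = 6
The new gcd after any change is gcd(6, new_value).
This can be at most 6.
Since 6 > old gcd 1, the gcd CAN increase (e.g., set N[0] = 6).

Answer: yes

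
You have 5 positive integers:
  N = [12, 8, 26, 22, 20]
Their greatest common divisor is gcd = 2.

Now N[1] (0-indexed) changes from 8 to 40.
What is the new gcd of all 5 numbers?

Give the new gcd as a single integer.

Answer: 2

Derivation:
Numbers: [12, 8, 26, 22, 20], gcd = 2
Change: index 1, 8 -> 40
gcd of the OTHER numbers (without index 1): gcd([12, 26, 22, 20]) = 2
New gcd = gcd(g_others, new_val) = gcd(2, 40) = 2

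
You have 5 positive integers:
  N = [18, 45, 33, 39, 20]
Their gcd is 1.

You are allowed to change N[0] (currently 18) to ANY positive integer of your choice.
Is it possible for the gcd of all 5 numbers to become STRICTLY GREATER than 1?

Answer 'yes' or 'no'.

Current gcd = 1
gcd of all OTHER numbers (without N[0]=18): gcd([45, 33, 39, 20]) = 1
The new gcd after any change is gcd(1, new_value).
This can be at most 1.
Since 1 = old gcd 1, the gcd can only stay the same or decrease.

Answer: no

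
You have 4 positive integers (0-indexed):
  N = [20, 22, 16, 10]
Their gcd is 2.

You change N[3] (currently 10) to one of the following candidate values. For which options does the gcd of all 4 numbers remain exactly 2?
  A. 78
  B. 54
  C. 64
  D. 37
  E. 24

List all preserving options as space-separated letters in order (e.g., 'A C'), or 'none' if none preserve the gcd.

Answer: A B C E

Derivation:
Old gcd = 2; gcd of others (without N[3]) = 2
New gcd for candidate v: gcd(2, v). Preserves old gcd iff gcd(2, v) = 2.
  Option A: v=78, gcd(2,78)=2 -> preserves
  Option B: v=54, gcd(2,54)=2 -> preserves
  Option C: v=64, gcd(2,64)=2 -> preserves
  Option D: v=37, gcd(2,37)=1 -> changes
  Option E: v=24, gcd(2,24)=2 -> preserves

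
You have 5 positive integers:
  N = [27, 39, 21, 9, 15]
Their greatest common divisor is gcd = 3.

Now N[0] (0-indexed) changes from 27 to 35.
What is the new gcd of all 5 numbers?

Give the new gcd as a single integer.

Numbers: [27, 39, 21, 9, 15], gcd = 3
Change: index 0, 27 -> 35
gcd of the OTHER numbers (without index 0): gcd([39, 21, 9, 15]) = 3
New gcd = gcd(g_others, new_val) = gcd(3, 35) = 1

Answer: 1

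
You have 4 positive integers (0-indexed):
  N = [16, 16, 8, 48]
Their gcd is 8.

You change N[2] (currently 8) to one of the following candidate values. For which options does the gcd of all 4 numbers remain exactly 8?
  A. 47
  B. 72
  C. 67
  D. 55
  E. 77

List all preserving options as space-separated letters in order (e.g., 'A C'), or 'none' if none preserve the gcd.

Answer: B

Derivation:
Old gcd = 8; gcd of others (without N[2]) = 16
New gcd for candidate v: gcd(16, v). Preserves old gcd iff gcd(16, v) = 8.
  Option A: v=47, gcd(16,47)=1 -> changes
  Option B: v=72, gcd(16,72)=8 -> preserves
  Option C: v=67, gcd(16,67)=1 -> changes
  Option D: v=55, gcd(16,55)=1 -> changes
  Option E: v=77, gcd(16,77)=1 -> changes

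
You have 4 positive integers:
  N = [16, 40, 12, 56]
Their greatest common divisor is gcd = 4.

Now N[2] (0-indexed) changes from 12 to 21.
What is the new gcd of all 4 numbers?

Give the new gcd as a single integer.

Answer: 1

Derivation:
Numbers: [16, 40, 12, 56], gcd = 4
Change: index 2, 12 -> 21
gcd of the OTHER numbers (without index 2): gcd([16, 40, 56]) = 8
New gcd = gcd(g_others, new_val) = gcd(8, 21) = 1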